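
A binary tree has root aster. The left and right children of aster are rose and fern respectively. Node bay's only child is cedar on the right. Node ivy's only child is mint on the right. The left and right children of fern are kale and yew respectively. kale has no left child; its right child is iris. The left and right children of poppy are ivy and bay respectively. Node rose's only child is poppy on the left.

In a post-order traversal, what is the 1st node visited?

mint

Post-order visits the left subtree, then the right subtree, then the node.
At aster: go left to rose.
  At rose: go left to poppy.
    At poppy: go left to ivy.
      At ivy: no left child.
      At ivy: go right to mint.
        mint is a leaf — visit mint.
      Visit ivy.
    At poppy: go right to bay.
      At bay: no left child.
      At bay: go right to cedar.
        cedar is a leaf — visit cedar.
      Visit bay.
    Visit poppy.
  At rose: no right child.
  Visit rose.
At aster: go right to fern.
  At fern: go left to kale.
    At kale: no left child.
    At kale: go right to iris.
      iris is a leaf — visit iris.
    Visit kale.
  At fern: go right to yew.
    yew is a leaf — visit yew.
  Visit fern.
Visit aster.
Full post-order sequence: mint, ivy, cedar, bay, poppy, rose, iris, kale, yew, fern, aster.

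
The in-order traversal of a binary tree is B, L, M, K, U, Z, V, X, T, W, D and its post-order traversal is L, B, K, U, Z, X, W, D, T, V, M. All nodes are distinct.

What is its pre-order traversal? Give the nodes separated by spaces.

The last element of post-order is the root; it splits in-order into left and right subtrees.
Root M: left subtree has 2 nodes {B, L}, right has 8 {K, U, Z, V, X, T, W, D}.
  Root B: left subtree has 0 nodes { }, right has 1 {L}.
  Root V: left subtree has 3 nodes {K, U, Z}, right has 4 {X, T, W, D}.
    Root Z: left subtree has 2 nodes {K, U}, right has 0 { }.
      Root U: left subtree has 1 node {K}, right has 0 { }.
    Root T: left subtree has 1 node {X}, right has 2 {W, D}.
      Root D: left subtree has 1 node {W}, right has 0 { }.

M B L V Z U K T X D W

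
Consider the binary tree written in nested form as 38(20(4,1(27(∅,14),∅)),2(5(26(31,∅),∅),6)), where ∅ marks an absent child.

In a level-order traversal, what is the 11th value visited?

31

Level-order visits nodes level by level from the root, left to right within each level.
Level 0: 38
Level 1: 20, 2
Level 2: 4, 1, 5, 6
Level 3: 27, 26
Level 4: 14, 31
Full level-order sequence: 38, 20, 2, 4, 1, 5, 6, 27, 26, 14, 31.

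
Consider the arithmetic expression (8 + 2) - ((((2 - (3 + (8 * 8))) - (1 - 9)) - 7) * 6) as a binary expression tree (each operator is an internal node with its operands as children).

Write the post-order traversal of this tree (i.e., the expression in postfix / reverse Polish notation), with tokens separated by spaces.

Post-order on an expression tree gives postfix notation: for each operator, emit left operand, right operand, then the operator.

8 2 + 2 3 8 8 * + - 1 9 - - 7 - 6 * -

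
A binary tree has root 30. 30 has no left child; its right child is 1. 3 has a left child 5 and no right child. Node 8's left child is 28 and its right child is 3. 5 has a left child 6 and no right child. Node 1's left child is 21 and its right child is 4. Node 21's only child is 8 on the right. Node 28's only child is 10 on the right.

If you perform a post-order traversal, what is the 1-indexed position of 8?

Post-order visits the left subtree, then the right subtree, then the node.
At 30: no left child.
At 30: go right to 1.
  At 1: go left to 21.
    At 21: no left child.
    At 21: go right to 8.
      At 8: go left to 28.
        At 28: no left child.
        At 28: go right to 10.
          10 is a leaf — visit 10.
        Visit 28.
      At 8: go right to 3.
        At 3: go left to 5.
          At 5: go left to 6.
            6 is a leaf — visit 6.
          At 5: no right child.
          Visit 5.
        At 3: no right child.
        Visit 3.
      Visit 8.
    Visit 21.
  At 1: go right to 4.
    4 is a leaf — visit 4.
  Visit 1.
Visit 30.
Full post-order sequence: 10, 28, 6, 5, 3, 8, 21, 4, 1, 30.

6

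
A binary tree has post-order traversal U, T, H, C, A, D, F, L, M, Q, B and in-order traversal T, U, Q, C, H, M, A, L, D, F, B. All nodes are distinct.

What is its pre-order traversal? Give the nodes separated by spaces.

B Q T U M C H L A F D

The last element of post-order is the root; it splits in-order into left and right subtrees.
Root B: left subtree has 10 nodes {T, U, Q, C, H, M, A, L, D, F}, right has 0 { }.
  Root Q: left subtree has 2 nodes {T, U}, right has 7 {C, H, M, A, L, D, F}.
    Root T: left subtree has 0 nodes { }, right has 1 {U}.
    Root M: left subtree has 2 nodes {C, H}, right has 4 {A, L, D, F}.
      Root C: left subtree has 0 nodes { }, right has 1 {H}.
      Root L: left subtree has 1 node {A}, right has 2 {D, F}.
        Root F: left subtree has 1 node {D}, right has 0 { }.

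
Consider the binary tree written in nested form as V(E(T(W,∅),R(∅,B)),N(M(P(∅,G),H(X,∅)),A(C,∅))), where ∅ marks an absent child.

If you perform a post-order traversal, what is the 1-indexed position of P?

7

Post-order visits the left subtree, then the right subtree, then the node.
At V: go left to E.
  At E: go left to T.
    At T: go left to W.
      W is a leaf — visit W.
    At T: no right child.
    Visit T.
  At E: go right to R.
    At R: no left child.
    At R: go right to B.
      B is a leaf — visit B.
    Visit R.
  Visit E.
At V: go right to N.
  At N: go left to M.
    At M: go left to P.
      At P: no left child.
      At P: go right to G.
        G is a leaf — visit G.
      Visit P.
    At M: go right to H.
      At H: go left to X.
        X is a leaf — visit X.
      At H: no right child.
      Visit H.
    Visit M.
  At N: go right to A.
    At A: go left to C.
      C is a leaf — visit C.
    At A: no right child.
    Visit A.
  Visit N.
Visit V.
Full post-order sequence: W, T, B, R, E, G, P, X, H, M, C, A, N, V.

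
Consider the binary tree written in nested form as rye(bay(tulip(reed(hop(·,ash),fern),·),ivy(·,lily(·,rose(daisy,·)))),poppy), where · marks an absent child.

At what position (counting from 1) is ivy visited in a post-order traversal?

Post-order visits the left subtree, then the right subtree, then the node.
At rye: go left to bay.
  At bay: go left to tulip.
    At tulip: go left to reed.
      At reed: go left to hop.
        At hop: no left child.
        At hop: go right to ash.
          ash is a leaf — visit ash.
        Visit hop.
      At reed: go right to fern.
        fern is a leaf — visit fern.
      Visit reed.
    At tulip: no right child.
    Visit tulip.
  At bay: go right to ivy.
    At ivy: no left child.
    At ivy: go right to lily.
      At lily: no left child.
      At lily: go right to rose.
        At rose: go left to daisy.
          daisy is a leaf — visit daisy.
        At rose: no right child.
        Visit rose.
      Visit lily.
    Visit ivy.
  Visit bay.
At rye: go right to poppy.
  poppy is a leaf — visit poppy.
Visit rye.
Full post-order sequence: ash, hop, fern, reed, tulip, daisy, rose, lily, ivy, bay, poppy, rye.

9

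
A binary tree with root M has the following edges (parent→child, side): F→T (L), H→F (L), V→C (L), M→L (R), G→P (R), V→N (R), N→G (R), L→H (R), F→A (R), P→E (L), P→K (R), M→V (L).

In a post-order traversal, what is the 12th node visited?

L

Post-order visits the left subtree, then the right subtree, then the node.
At M: go left to V.
  At V: go left to C.
    C is a leaf — visit C.
  At V: go right to N.
    At N: no left child.
    At N: go right to G.
      At G: no left child.
      At G: go right to P.
        At P: go left to E.
          E is a leaf — visit E.
        At P: go right to K.
          K is a leaf — visit K.
        Visit P.
      Visit G.
    Visit N.
  Visit V.
At M: go right to L.
  At L: no left child.
  At L: go right to H.
    At H: go left to F.
      At F: go left to T.
        T is a leaf — visit T.
      At F: go right to A.
        A is a leaf — visit A.
      Visit F.
    At H: no right child.
    Visit H.
  Visit L.
Visit M.
Full post-order sequence: C, E, K, P, G, N, V, T, A, F, H, L, M.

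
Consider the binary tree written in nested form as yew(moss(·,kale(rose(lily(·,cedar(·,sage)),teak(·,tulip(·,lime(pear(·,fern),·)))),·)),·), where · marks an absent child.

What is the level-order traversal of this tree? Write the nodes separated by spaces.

yew moss kale rose lily teak cedar tulip sage lime pear fern

Level-order visits nodes level by level from the root, left to right within each level.
Level 0: yew
Level 1: moss
Level 2: kale
Level 3: rose
Level 4: lily, teak
Level 5: cedar, tulip
Level 6: sage, lime
Level 7: pear
Level 8: fern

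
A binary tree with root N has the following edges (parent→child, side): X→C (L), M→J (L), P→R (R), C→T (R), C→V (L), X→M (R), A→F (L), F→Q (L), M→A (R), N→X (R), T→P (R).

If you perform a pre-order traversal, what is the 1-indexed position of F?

11

Pre-order visits the node, then its left subtree, then its right subtree.
Visit N.
At N: no left child.
At N: go right to X.
  Visit X.
  At X: go left to C.
    Visit C.
    At C: go left to V.
      V is a leaf — visit V.
    At C: go right to T.
      Visit T.
      At T: no left child.
      At T: go right to P.
        Visit P.
        At P: no left child.
        At P: go right to R.
          R is a leaf — visit R.
  At X: go right to M.
    Visit M.
    At M: go left to J.
      J is a leaf — visit J.
    At M: go right to A.
      Visit A.
      At A: go left to F.
        Visit F.
        At F: go left to Q.
          Q is a leaf — visit Q.
        At F: no right child.
      At A: no right child.
Full pre-order sequence: N, X, C, V, T, P, R, M, J, A, F, Q.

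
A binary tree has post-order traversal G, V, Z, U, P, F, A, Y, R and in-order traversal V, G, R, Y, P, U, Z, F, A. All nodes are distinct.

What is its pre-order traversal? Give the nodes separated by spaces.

R V G Y A F P U Z

The last element of post-order is the root; it splits in-order into left and right subtrees.
Root R: left subtree has 2 nodes {V, G}, right has 6 {Y, P, U, Z, F, A}.
  Root V: left subtree has 0 nodes { }, right has 1 {G}.
  Root Y: left subtree has 0 nodes { }, right has 5 {P, U, Z, F, A}.
    Root A: left subtree has 4 nodes {P, U, Z, F}, right has 0 { }.
      Root F: left subtree has 3 nodes {P, U, Z}, right has 0 { }.
        Root P: left subtree has 0 nodes { }, right has 2 {U, Z}.
          Root U: left subtree has 0 nodes { }, right has 1 {Z}.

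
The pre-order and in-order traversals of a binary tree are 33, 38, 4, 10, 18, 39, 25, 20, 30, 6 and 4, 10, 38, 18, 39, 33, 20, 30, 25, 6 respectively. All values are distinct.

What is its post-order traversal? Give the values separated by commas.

10, 4, 39, 18, 38, 30, 20, 6, 25, 33

The first element of pre-order is the root; it splits in-order into left and right subtrees.
Root 33: left subtree has 5 nodes {4, 10, 38, 18, 39}, right has 4 {20, 30, 25, 6}.
  Root 38: left subtree has 2 nodes {4, 10}, right has 2 {18, 39}.
    Root 4: left subtree has 0 nodes { }, right has 1 {10}.
    Root 18: left subtree has 0 nodes { }, right has 1 {39}.
  Root 25: left subtree has 2 nodes {20, 30}, right has 1 {6}.
    Root 20: left subtree has 0 nodes { }, right has 1 {30}.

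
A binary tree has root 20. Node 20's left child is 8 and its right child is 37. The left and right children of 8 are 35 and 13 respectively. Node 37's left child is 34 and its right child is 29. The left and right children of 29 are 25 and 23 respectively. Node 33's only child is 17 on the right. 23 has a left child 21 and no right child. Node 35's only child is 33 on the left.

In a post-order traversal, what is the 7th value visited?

Post-order visits the left subtree, then the right subtree, then the node.
At 20: go left to 8.
  At 8: go left to 35.
    At 35: go left to 33.
      At 33: no left child.
      At 33: go right to 17.
        17 is a leaf — visit 17.
      Visit 33.
    At 35: no right child.
    Visit 35.
  At 8: go right to 13.
    13 is a leaf — visit 13.
  Visit 8.
At 20: go right to 37.
  At 37: go left to 34.
    34 is a leaf — visit 34.
  At 37: go right to 29.
    At 29: go left to 25.
      25 is a leaf — visit 25.
    At 29: go right to 23.
      At 23: go left to 21.
        21 is a leaf — visit 21.
      At 23: no right child.
      Visit 23.
    Visit 29.
  Visit 37.
Visit 20.
Full post-order sequence: 17, 33, 35, 13, 8, 34, 25, 21, 23, 29, 37, 20.

25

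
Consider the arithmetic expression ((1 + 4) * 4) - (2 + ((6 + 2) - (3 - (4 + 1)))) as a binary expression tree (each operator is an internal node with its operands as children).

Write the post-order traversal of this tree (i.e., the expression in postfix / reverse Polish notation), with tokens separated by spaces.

Post-order on an expression tree gives postfix notation: for each operator, emit left operand, right operand, then the operator.

1 4 + 4 * 2 6 2 + 3 4 1 + - - + -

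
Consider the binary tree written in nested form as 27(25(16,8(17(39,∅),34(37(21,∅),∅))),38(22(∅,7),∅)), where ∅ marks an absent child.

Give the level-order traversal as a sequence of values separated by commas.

Level-order visits nodes level by level from the root, left to right within each level.
Level 0: 27
Level 1: 25, 38
Level 2: 16, 8, 22
Level 3: 17, 34, 7
Level 4: 39, 37
Level 5: 21

27, 25, 38, 16, 8, 22, 17, 34, 7, 39, 37, 21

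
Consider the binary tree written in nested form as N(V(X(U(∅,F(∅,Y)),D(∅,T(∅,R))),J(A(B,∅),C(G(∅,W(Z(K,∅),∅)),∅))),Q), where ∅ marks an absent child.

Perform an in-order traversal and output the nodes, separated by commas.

U, F, Y, X, D, T, R, V, B, A, J, G, K, Z, W, C, N, Q

In-order visits the left subtree, then the node, then the right subtree.
At N: go left to V.
  At V: go left to X.
    At X: go left to U.
      At U: no left child.
      Visit U.
      At U: go right to F.
        At F: no left child.
        Visit F.
        At F: go right to Y.
          Y is a leaf — visit Y.
    Visit X.
    At X: go right to D.
      At D: no left child.
      Visit D.
      At D: go right to T.
        At T: no left child.
        Visit T.
        At T: go right to R.
          R is a leaf — visit R.
  Visit V.
  At V: go right to J.
    At J: go left to A.
      At A: go left to B.
        B is a leaf — visit B.
      Visit A.
      At A: no right child.
    Visit J.
    At J: go right to C.
      At C: go left to G.
        At G: no left child.
        Visit G.
        At G: go right to W.
          At W: go left to Z.
            At Z: go left to K.
              K is a leaf — visit K.
            Visit Z.
            At Z: no right child.
          Visit W.
          At W: no right child.
      Visit C.
      At C: no right child.
Visit N.
At N: go right to Q.
  Q is a leaf — visit Q.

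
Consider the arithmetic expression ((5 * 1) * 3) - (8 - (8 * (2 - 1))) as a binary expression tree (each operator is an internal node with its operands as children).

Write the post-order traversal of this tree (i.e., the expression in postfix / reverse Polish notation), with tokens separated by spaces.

5 1 * 3 * 8 8 2 1 - * - -

Post-order on an expression tree gives postfix notation: for each operator, emit left operand, right operand, then the operator.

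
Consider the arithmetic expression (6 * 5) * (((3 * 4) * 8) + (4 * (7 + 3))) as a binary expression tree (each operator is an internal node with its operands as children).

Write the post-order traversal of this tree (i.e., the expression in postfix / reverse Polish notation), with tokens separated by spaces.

6 5 * 3 4 * 8 * 4 7 3 + * + *

Post-order on an expression tree gives postfix notation: for each operator, emit left operand, right operand, then the operator.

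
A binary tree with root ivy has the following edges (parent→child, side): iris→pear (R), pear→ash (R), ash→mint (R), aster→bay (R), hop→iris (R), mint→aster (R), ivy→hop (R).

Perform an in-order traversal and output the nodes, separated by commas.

In-order visits the left subtree, then the node, then the right subtree.
At ivy: no left child.
Visit ivy.
At ivy: go right to hop.
  At hop: no left child.
  Visit hop.
  At hop: go right to iris.
    At iris: no left child.
    Visit iris.
    At iris: go right to pear.
      At pear: no left child.
      Visit pear.
      At pear: go right to ash.
        At ash: no left child.
        Visit ash.
        At ash: go right to mint.
          At mint: no left child.
          Visit mint.
          At mint: go right to aster.
            At aster: no left child.
            Visit aster.
            At aster: go right to bay.
              bay is a leaf — visit bay.

ivy, hop, iris, pear, ash, mint, aster, bay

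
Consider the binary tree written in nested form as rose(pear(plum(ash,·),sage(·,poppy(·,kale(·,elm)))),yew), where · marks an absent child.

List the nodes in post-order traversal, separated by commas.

ash, plum, elm, kale, poppy, sage, pear, yew, rose

Post-order visits the left subtree, then the right subtree, then the node.
At rose: go left to pear.
  At pear: go left to plum.
    At plum: go left to ash.
      ash is a leaf — visit ash.
    At plum: no right child.
    Visit plum.
  At pear: go right to sage.
    At sage: no left child.
    At sage: go right to poppy.
      At poppy: no left child.
      At poppy: go right to kale.
        At kale: no left child.
        At kale: go right to elm.
          elm is a leaf — visit elm.
        Visit kale.
      Visit poppy.
    Visit sage.
  Visit pear.
At rose: go right to yew.
  yew is a leaf — visit yew.
Visit rose.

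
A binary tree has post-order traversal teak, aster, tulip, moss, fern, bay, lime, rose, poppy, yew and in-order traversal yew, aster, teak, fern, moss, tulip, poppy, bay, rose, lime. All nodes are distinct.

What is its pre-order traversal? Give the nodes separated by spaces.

yew poppy fern aster teak moss tulip rose bay lime

The last element of post-order is the root; it splits in-order into left and right subtrees.
Root yew: left subtree has 0 nodes { }, right has 9 {aster, teak, fern, moss, tulip, poppy, bay, rose, lime}.
  Root poppy: left subtree has 5 nodes {aster, teak, fern, moss, tulip}, right has 3 {bay, rose, lime}.
    Root fern: left subtree has 2 nodes {aster, teak}, right has 2 {moss, tulip}.
      Root aster: left subtree has 0 nodes { }, right has 1 {teak}.
      Root moss: left subtree has 0 nodes { }, right has 1 {tulip}.
    Root rose: left subtree has 1 node {bay}, right has 1 {lime}.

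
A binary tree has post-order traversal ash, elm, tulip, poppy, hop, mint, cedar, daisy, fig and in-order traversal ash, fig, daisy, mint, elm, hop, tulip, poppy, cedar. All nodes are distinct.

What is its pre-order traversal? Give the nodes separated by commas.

The last element of post-order is the root; it splits in-order into left and right subtrees.
Root fig: left subtree has 1 node {ash}, right has 7 {daisy, mint, elm, hop, tulip, poppy, cedar}.
  Root daisy: left subtree has 0 nodes { }, right has 6 {mint, elm, hop, tulip, poppy, cedar}.
    Root cedar: left subtree has 5 nodes {mint, elm, hop, tulip, poppy}, right has 0 { }.
      Root mint: left subtree has 0 nodes { }, right has 4 {elm, hop, tulip, poppy}.
        Root hop: left subtree has 1 node {elm}, right has 2 {tulip, poppy}.
          Root poppy: left subtree has 1 node {tulip}, right has 0 { }.

fig, ash, daisy, cedar, mint, hop, elm, poppy, tulip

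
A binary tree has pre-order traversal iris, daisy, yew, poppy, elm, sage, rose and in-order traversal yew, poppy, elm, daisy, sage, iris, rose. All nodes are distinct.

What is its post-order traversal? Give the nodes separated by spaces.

elm poppy yew sage daisy rose iris

The first element of pre-order is the root; it splits in-order into left and right subtrees.
Root iris: left subtree has 5 nodes {yew, poppy, elm, daisy, sage}, right has 1 {rose}.
  Root daisy: left subtree has 3 nodes {yew, poppy, elm}, right has 1 {sage}.
    Root yew: left subtree has 0 nodes { }, right has 2 {poppy, elm}.
      Root poppy: left subtree has 0 nodes { }, right has 1 {elm}.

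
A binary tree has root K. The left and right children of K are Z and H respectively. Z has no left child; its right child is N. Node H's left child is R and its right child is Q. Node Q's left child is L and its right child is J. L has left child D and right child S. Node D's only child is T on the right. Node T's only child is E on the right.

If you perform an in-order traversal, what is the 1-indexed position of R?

4

In-order visits the left subtree, then the node, then the right subtree.
At K: go left to Z.
  At Z: no left child.
  Visit Z.
  At Z: go right to N.
    N is a leaf — visit N.
Visit K.
At K: go right to H.
  At H: go left to R.
    R is a leaf — visit R.
  Visit H.
  At H: go right to Q.
    At Q: go left to L.
      At L: go left to D.
        At D: no left child.
        Visit D.
        At D: go right to T.
          At T: no left child.
          Visit T.
          At T: go right to E.
            E is a leaf — visit E.
      Visit L.
      At L: go right to S.
        S is a leaf — visit S.
    Visit Q.
    At Q: go right to J.
      J is a leaf — visit J.
Full in-order sequence: Z, N, K, R, H, D, T, E, L, S, Q, J.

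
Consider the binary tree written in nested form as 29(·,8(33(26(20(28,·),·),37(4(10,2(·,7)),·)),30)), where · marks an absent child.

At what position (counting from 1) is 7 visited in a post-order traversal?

5

Post-order visits the left subtree, then the right subtree, then the node.
At 29: no left child.
At 29: go right to 8.
  At 8: go left to 33.
    At 33: go left to 26.
      At 26: go left to 20.
        At 20: go left to 28.
          28 is a leaf — visit 28.
        At 20: no right child.
        Visit 20.
      At 26: no right child.
      Visit 26.
    At 33: go right to 37.
      At 37: go left to 4.
        At 4: go left to 10.
          10 is a leaf — visit 10.
        At 4: go right to 2.
          At 2: no left child.
          At 2: go right to 7.
            7 is a leaf — visit 7.
          Visit 2.
        Visit 4.
      At 37: no right child.
      Visit 37.
    Visit 33.
  At 8: go right to 30.
    30 is a leaf — visit 30.
  Visit 8.
Visit 29.
Full post-order sequence: 28, 20, 26, 10, 7, 2, 4, 37, 33, 30, 8, 29.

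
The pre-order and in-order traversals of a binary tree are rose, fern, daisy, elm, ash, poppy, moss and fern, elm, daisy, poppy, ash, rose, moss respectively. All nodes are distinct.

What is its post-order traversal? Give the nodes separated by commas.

The first element of pre-order is the root; it splits in-order into left and right subtrees.
Root rose: left subtree has 5 nodes {fern, elm, daisy, poppy, ash}, right has 1 {moss}.
  Root fern: left subtree has 0 nodes { }, right has 4 {elm, daisy, poppy, ash}.
    Root daisy: left subtree has 1 node {elm}, right has 2 {poppy, ash}.
      Root ash: left subtree has 1 node {poppy}, right has 0 { }.

elm, poppy, ash, daisy, fern, moss, rose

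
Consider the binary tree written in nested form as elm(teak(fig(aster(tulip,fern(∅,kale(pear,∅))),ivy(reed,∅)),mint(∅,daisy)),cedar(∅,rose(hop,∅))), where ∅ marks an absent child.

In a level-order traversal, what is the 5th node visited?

mint

Level-order visits nodes level by level from the root, left to right within each level.
Level 0: elm
Level 1: teak, cedar
Level 2: fig, mint, rose
Level 3: aster, ivy, daisy, hop
Level 4: tulip, fern, reed
Level 5: kale
Level 6: pear
Full level-order sequence: elm, teak, cedar, fig, mint, rose, aster, ivy, daisy, hop, tulip, fern, reed, kale, pear.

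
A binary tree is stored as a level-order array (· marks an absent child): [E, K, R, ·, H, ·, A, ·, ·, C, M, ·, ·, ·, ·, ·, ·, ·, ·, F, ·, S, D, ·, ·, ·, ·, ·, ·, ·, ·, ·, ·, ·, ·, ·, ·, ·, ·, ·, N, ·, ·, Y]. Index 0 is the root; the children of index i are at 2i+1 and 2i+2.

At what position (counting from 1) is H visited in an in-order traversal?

In-order visits the left subtree, then the node, then the right subtree.
At E: go left to K.
  At K: no left child.
  Visit K.
  At K: go right to H.
    At H: go left to C.
      At C: go left to F.
        At F: no left child.
        Visit F.
        At F: go right to N.
          N is a leaf — visit N.
      Visit C.
      At C: no right child.
    Visit H.
    At H: go right to M.
      At M: go left to S.
        At S: go left to Y.
          Y is a leaf — visit Y.
        Visit S.
        At S: no right child.
      Visit M.
      At M: go right to D.
        D is a leaf — visit D.
Visit E.
At E: go right to R.
  At R: no left child.
  Visit R.
  At R: go right to A.
    A is a leaf — visit A.
Full in-order sequence: K, F, N, C, H, Y, S, M, D, E, R, A.

5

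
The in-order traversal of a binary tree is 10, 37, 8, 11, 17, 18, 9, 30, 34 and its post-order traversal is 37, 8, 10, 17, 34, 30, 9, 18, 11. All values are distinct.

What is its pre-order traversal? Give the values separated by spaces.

11 10 8 37 18 17 9 30 34

The last element of post-order is the root; it splits in-order into left and right subtrees.
Root 11: left subtree has 3 nodes {10, 37, 8}, right has 5 {17, 18, 9, 30, 34}.
  Root 10: left subtree has 0 nodes { }, right has 2 {37, 8}.
    Root 8: left subtree has 1 node {37}, right has 0 { }.
  Root 18: left subtree has 1 node {17}, right has 3 {9, 30, 34}.
    Root 9: left subtree has 0 nodes { }, right has 2 {30, 34}.
      Root 30: left subtree has 0 nodes { }, right has 1 {34}.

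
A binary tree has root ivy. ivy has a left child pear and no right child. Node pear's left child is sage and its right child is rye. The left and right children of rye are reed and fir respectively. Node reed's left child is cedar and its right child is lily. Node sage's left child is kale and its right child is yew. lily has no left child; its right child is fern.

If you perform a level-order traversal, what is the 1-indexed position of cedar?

Level-order visits nodes level by level from the root, left to right within each level.
Level 0: ivy
Level 1: pear
Level 2: sage, rye
Level 3: kale, yew, reed, fir
Level 4: cedar, lily
Level 5: fern
Full level-order sequence: ivy, pear, sage, rye, kale, yew, reed, fir, cedar, lily, fern.

9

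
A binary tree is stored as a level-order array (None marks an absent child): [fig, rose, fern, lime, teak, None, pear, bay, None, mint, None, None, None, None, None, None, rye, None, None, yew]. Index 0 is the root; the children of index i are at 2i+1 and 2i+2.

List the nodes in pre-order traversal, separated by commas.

fig, rose, lime, bay, rye, teak, mint, yew, fern, pear

Pre-order visits the node, then its left subtree, then its right subtree.
Visit fig.
At fig: go left to rose.
  Visit rose.
  At rose: go left to lime.
    Visit lime.
    At lime: go left to bay.
      Visit bay.
      At bay: no left child.
      At bay: go right to rye.
        rye is a leaf — visit rye.
    At lime: no right child.
  At rose: go right to teak.
    Visit teak.
    At teak: go left to mint.
      Visit mint.
      At mint: go left to yew.
        yew is a leaf — visit yew.
      At mint: no right child.
    At teak: no right child.
At fig: go right to fern.
  Visit fern.
  At fern: no left child.
  At fern: go right to pear.
    pear is a leaf — visit pear.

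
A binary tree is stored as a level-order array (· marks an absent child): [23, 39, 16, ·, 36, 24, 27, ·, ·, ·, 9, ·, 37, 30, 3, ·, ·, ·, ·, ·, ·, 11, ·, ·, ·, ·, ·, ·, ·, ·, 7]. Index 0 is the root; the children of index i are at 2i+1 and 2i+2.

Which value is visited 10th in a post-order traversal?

27

Post-order visits the left subtree, then the right subtree, then the node.
At 23: go left to 39.
  At 39: no left child.
  At 39: go right to 36.
    At 36: no left child.
    At 36: go right to 9.
      At 9: go left to 11.
        11 is a leaf — visit 11.
      At 9: no right child.
      Visit 9.
    Visit 36.
  Visit 39.
At 23: go right to 16.
  At 16: go left to 24.
    At 24: no left child.
    At 24: go right to 37.
      37 is a leaf — visit 37.
    Visit 24.
  At 16: go right to 27.
    At 27: go left to 30.
      30 is a leaf — visit 30.
    At 27: go right to 3.
      At 3: no left child.
      At 3: go right to 7.
        7 is a leaf — visit 7.
      Visit 3.
    Visit 27.
  Visit 16.
Visit 23.
Full post-order sequence: 11, 9, 36, 39, 37, 24, 30, 7, 3, 27, 16, 23.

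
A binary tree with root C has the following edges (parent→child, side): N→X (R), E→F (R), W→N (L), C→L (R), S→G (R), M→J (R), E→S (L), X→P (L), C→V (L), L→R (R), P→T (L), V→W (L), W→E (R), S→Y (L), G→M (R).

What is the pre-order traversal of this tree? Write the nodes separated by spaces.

Pre-order visits the node, then its left subtree, then its right subtree.
Visit C.
At C: go left to V.
  Visit V.
  At V: go left to W.
    Visit W.
    At W: go left to N.
      Visit N.
      At N: no left child.
      At N: go right to X.
        Visit X.
        At X: go left to P.
          Visit P.
          At P: go left to T.
            T is a leaf — visit T.
          At P: no right child.
        At X: no right child.
    At W: go right to E.
      Visit E.
      At E: go left to S.
        Visit S.
        At S: go left to Y.
          Y is a leaf — visit Y.
        At S: go right to G.
          Visit G.
          At G: no left child.
          At G: go right to M.
            Visit M.
            At M: no left child.
            At M: go right to J.
              J is a leaf — visit J.
      At E: go right to F.
        F is a leaf — visit F.
  At V: no right child.
At C: go right to L.
  Visit L.
  At L: no left child.
  At L: go right to R.
    R is a leaf — visit R.

C V W N X P T E S Y G M J F L R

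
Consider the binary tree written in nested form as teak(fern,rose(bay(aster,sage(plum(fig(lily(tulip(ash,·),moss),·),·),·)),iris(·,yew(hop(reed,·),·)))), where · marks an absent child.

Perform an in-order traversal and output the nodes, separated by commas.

fern, teak, aster, bay, ash, tulip, lily, moss, fig, plum, sage, rose, iris, reed, hop, yew

In-order visits the left subtree, then the node, then the right subtree.
At teak: go left to fern.
  fern is a leaf — visit fern.
Visit teak.
At teak: go right to rose.
  At rose: go left to bay.
    At bay: go left to aster.
      aster is a leaf — visit aster.
    Visit bay.
    At bay: go right to sage.
      At sage: go left to plum.
        At plum: go left to fig.
          At fig: go left to lily.
            At lily: go left to tulip.
              At tulip: go left to ash.
                ash is a leaf — visit ash.
              Visit tulip.
              At tulip: no right child.
            Visit lily.
            At lily: go right to moss.
              moss is a leaf — visit moss.
          Visit fig.
          At fig: no right child.
        Visit plum.
        At plum: no right child.
      Visit sage.
      At sage: no right child.
  Visit rose.
  At rose: go right to iris.
    At iris: no left child.
    Visit iris.
    At iris: go right to yew.
      At yew: go left to hop.
        At hop: go left to reed.
          reed is a leaf — visit reed.
        Visit hop.
        At hop: no right child.
      Visit yew.
      At yew: no right child.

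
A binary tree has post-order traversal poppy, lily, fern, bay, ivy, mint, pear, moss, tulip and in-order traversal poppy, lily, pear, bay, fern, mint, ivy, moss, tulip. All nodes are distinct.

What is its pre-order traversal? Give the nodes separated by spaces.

tulip moss pear lily poppy mint bay fern ivy

The last element of post-order is the root; it splits in-order into left and right subtrees.
Root tulip: left subtree has 8 nodes {poppy, lily, pear, bay, fern, mint, ivy, moss}, right has 0 { }.
  Root moss: left subtree has 7 nodes {poppy, lily, pear, bay, fern, mint, ivy}, right has 0 { }.
    Root pear: left subtree has 2 nodes {poppy, lily}, right has 4 {bay, fern, mint, ivy}.
      Root lily: left subtree has 1 node {poppy}, right has 0 { }.
      Root mint: left subtree has 2 nodes {bay, fern}, right has 1 {ivy}.
        Root bay: left subtree has 0 nodes { }, right has 1 {fern}.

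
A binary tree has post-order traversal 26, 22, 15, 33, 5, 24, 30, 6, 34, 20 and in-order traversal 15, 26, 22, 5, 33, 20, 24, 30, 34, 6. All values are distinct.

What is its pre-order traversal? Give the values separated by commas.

The last element of post-order is the root; it splits in-order into left and right subtrees.
Root 20: left subtree has 5 nodes {15, 26, 22, 5, 33}, right has 4 {24, 30, 34, 6}.
  Root 5: left subtree has 3 nodes {15, 26, 22}, right has 1 {33}.
    Root 15: left subtree has 0 nodes { }, right has 2 {26, 22}.
      Root 22: left subtree has 1 node {26}, right has 0 { }.
  Root 34: left subtree has 2 nodes {24, 30}, right has 1 {6}.
    Root 30: left subtree has 1 node {24}, right has 0 { }.

20, 5, 15, 22, 26, 33, 34, 30, 24, 6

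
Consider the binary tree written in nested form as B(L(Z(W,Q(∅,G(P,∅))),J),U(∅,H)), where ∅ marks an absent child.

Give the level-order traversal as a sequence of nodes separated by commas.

B, L, U, Z, J, H, W, Q, G, P

Level-order visits nodes level by level from the root, left to right within each level.
Level 0: B
Level 1: L, U
Level 2: Z, J, H
Level 3: W, Q
Level 4: G
Level 5: P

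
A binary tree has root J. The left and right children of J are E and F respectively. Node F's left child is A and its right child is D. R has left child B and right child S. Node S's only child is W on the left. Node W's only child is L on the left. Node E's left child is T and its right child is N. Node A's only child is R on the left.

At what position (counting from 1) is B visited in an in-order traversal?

5

In-order visits the left subtree, then the node, then the right subtree.
At J: go left to E.
  At E: go left to T.
    T is a leaf — visit T.
  Visit E.
  At E: go right to N.
    N is a leaf — visit N.
Visit J.
At J: go right to F.
  At F: go left to A.
    At A: go left to R.
      At R: go left to B.
        B is a leaf — visit B.
      Visit R.
      At R: go right to S.
        At S: go left to W.
          At W: go left to L.
            L is a leaf — visit L.
          Visit W.
          At W: no right child.
        Visit S.
        At S: no right child.
    Visit A.
    At A: no right child.
  Visit F.
  At F: go right to D.
    D is a leaf — visit D.
Full in-order sequence: T, E, N, J, B, R, L, W, S, A, F, D.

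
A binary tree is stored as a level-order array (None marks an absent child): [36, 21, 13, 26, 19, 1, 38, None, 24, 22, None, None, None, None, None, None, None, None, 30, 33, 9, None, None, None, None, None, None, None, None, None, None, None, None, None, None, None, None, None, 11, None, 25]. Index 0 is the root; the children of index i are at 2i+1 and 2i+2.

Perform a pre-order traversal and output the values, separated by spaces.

36 21 26 24 30 11 19 22 33 25 9 13 1 38

Pre-order visits the node, then its left subtree, then its right subtree.
Visit 36.
At 36: go left to 21.
  Visit 21.
  At 21: go left to 26.
    Visit 26.
    At 26: no left child.
    At 26: go right to 24.
      Visit 24.
      At 24: no left child.
      At 24: go right to 30.
        Visit 30.
        At 30: no left child.
        At 30: go right to 11.
          11 is a leaf — visit 11.
  At 21: go right to 19.
    Visit 19.
    At 19: go left to 22.
      Visit 22.
      At 22: go left to 33.
        Visit 33.
        At 33: no left child.
        At 33: go right to 25.
          25 is a leaf — visit 25.
      At 22: go right to 9.
        9 is a leaf — visit 9.
    At 19: no right child.
At 36: go right to 13.
  Visit 13.
  At 13: go left to 1.
    1 is a leaf — visit 1.
  At 13: go right to 38.
    38 is a leaf — visit 38.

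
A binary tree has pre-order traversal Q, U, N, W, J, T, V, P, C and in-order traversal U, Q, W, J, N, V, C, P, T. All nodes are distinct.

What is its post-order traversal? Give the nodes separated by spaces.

The first element of pre-order is the root; it splits in-order into left and right subtrees.
Root Q: left subtree has 1 node {U}, right has 7 {W, J, N, V, C, P, T}.
  Root N: left subtree has 2 nodes {W, J}, right has 4 {V, C, P, T}.
    Root W: left subtree has 0 nodes { }, right has 1 {J}.
    Root T: left subtree has 3 nodes {V, C, P}, right has 0 { }.
      Root V: left subtree has 0 nodes { }, right has 2 {C, P}.
        Root P: left subtree has 1 node {C}, right has 0 { }.

U J W C P V T N Q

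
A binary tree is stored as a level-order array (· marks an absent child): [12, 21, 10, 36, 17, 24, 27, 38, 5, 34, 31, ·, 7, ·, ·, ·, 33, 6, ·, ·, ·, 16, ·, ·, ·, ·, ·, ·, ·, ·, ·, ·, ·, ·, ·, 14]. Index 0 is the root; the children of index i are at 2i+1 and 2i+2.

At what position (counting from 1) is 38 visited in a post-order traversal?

Post-order visits the left subtree, then the right subtree, then the node.
At 12: go left to 21.
  At 21: go left to 36.
    At 36: go left to 38.
      At 38: no left child.
      At 38: go right to 33.
        33 is a leaf — visit 33.
      Visit 38.
    At 36: go right to 5.
      At 5: go left to 6.
        At 6: go left to 14.
          14 is a leaf — visit 14.
        At 6: no right child.
        Visit 6.
      At 5: no right child.
      Visit 5.
    Visit 36.
  At 21: go right to 17.
    At 17: go left to 34.
      34 is a leaf — visit 34.
    At 17: go right to 31.
      At 31: go left to 16.
        16 is a leaf — visit 16.
      At 31: no right child.
      Visit 31.
    Visit 17.
  Visit 21.
At 12: go right to 10.
  At 10: go left to 24.
    At 24: no left child.
    At 24: go right to 7.
      7 is a leaf — visit 7.
    Visit 24.
  At 10: go right to 27.
    27 is a leaf — visit 27.
  Visit 10.
Visit 12.
Full post-order sequence: 33, 38, 14, 6, 5, 36, 34, 16, 31, 17, 21, 7, 24, 27, 10, 12.

2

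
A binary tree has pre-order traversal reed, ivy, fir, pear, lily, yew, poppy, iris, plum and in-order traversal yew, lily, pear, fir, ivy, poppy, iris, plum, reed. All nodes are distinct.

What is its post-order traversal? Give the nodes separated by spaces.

yew lily pear fir plum iris poppy ivy reed

The first element of pre-order is the root; it splits in-order into left and right subtrees.
Root reed: left subtree has 8 nodes {yew, lily, pear, fir, ivy, poppy, iris, plum}, right has 0 { }.
  Root ivy: left subtree has 4 nodes {yew, lily, pear, fir}, right has 3 {poppy, iris, plum}.
    Root fir: left subtree has 3 nodes {yew, lily, pear}, right has 0 { }.
      Root pear: left subtree has 2 nodes {yew, lily}, right has 0 { }.
        Root lily: left subtree has 1 node {yew}, right has 0 { }.
    Root poppy: left subtree has 0 nodes { }, right has 2 {iris, plum}.
      Root iris: left subtree has 0 nodes { }, right has 1 {plum}.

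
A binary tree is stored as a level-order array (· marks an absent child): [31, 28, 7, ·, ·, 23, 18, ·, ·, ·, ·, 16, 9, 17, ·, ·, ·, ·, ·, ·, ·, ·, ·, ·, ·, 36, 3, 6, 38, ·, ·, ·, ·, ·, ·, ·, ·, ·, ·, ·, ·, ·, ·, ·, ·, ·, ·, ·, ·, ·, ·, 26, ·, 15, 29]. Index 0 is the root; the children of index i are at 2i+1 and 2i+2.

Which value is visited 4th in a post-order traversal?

Post-order visits the left subtree, then the right subtree, then the node.
At 31: go left to 28.
  28 is a leaf — visit 28.
At 31: go right to 7.
  At 7: go left to 23.
    At 23: go left to 16.
      16 is a leaf — visit 16.
    At 23: go right to 9.
      At 9: go left to 36.
        At 36: go left to 26.
          26 is a leaf — visit 26.
        At 36: no right child.
        Visit 36.
      At 9: go right to 3.
        At 3: go left to 15.
          15 is a leaf — visit 15.
        At 3: go right to 29.
          29 is a leaf — visit 29.
        Visit 3.
      Visit 9.
    Visit 23.
  At 7: go right to 18.
    At 18: go left to 17.
      At 17: go left to 6.
        6 is a leaf — visit 6.
      At 17: go right to 38.
        38 is a leaf — visit 38.
      Visit 17.
    At 18: no right child.
    Visit 18.
  Visit 7.
Visit 31.
Full post-order sequence: 28, 16, 26, 36, 15, 29, 3, 9, 23, 6, 38, 17, 18, 7, 31.

36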